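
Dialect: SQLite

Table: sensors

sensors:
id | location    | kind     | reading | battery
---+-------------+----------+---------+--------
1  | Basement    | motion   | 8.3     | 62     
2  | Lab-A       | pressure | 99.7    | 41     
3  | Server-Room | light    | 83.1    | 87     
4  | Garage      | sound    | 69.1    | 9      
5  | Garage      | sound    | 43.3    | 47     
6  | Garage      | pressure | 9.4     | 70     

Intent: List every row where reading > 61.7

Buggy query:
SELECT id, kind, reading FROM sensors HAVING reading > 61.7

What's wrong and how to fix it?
Bug: HAVING filters the output of aggregation, but this query has no GROUP BY and no aggregate functions, so SQLite rejects it (HAVING clause on a non-aggregate query); the condition here is per row

Fix: Replace HAVING with WHERE since the condition applies to individual rows

Corrected query:
SELECT id, kind, reading FROM sensors WHERE reading > 61.7

Result:
id | kind     | reading
---+----------+--------
2  | pressure | 99.7   
3  | light    | 83.1   
4  | sound    | 69.1   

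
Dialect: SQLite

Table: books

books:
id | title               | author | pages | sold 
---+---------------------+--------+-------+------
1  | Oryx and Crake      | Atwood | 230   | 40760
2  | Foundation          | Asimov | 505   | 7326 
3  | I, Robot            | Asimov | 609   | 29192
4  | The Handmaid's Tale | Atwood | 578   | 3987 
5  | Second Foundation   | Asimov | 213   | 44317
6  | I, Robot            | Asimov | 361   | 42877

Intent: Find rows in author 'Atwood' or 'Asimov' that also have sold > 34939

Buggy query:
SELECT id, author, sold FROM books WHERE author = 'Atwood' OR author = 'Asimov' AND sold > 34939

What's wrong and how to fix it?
Bug: AND binds tighter than OR, so this parses as author = 'Atwood' OR (author = 'Asimov' AND sold > 34939)

Fix: Add parentheses around the OR so the AND applies to both alternatives

Corrected query:
SELECT id, author, sold FROM books WHERE (author = 'Atwood' OR author = 'Asimov') AND sold > 34939

Result:
id | author | sold 
---+--------+------
1  | Atwood | 40760
5  | Asimov | 44317
6  | Asimov | 42877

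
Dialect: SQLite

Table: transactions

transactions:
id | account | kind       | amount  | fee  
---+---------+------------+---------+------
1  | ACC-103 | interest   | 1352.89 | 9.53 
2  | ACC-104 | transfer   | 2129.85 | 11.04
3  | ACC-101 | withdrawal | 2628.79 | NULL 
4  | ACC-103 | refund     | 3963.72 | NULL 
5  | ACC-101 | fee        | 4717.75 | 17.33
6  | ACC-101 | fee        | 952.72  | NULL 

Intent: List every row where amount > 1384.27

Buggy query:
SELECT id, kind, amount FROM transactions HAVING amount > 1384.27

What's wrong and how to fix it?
Bug: HAVING filters the output of aggregation, but this query has no GROUP BY and no aggregate functions, so SQLite rejects it (HAVING clause on a non-aggregate query); the condition here is per row

Fix: Replace HAVING with WHERE since the condition applies to individual rows

Corrected query:
SELECT id, kind, amount FROM transactions WHERE amount > 1384.27

Result:
id | kind       | amount 
---+------------+--------
2  | transfer   | 2129.85
3  | withdrawal | 2628.79
4  | refund     | 3963.72
5  | fee        | 4717.75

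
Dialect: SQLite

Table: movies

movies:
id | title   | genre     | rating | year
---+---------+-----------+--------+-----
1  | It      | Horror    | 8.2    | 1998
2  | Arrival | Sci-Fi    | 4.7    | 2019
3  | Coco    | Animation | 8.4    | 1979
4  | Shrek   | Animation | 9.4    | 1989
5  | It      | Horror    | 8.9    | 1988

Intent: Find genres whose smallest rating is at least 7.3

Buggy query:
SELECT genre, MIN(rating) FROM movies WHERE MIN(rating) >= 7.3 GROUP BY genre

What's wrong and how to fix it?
Bug: Aggregates like MIN are computed per group after WHERE runs

Fix: Replace WHERE with HAVING after the GROUP BY

Corrected query:
SELECT genre, MIN(rating) FROM movies GROUP BY genre HAVING MIN(rating) >= 7.3

Result:
genre     | MIN(rating)
----------+------------
Animation | 8.4        
Horror    | 8.2        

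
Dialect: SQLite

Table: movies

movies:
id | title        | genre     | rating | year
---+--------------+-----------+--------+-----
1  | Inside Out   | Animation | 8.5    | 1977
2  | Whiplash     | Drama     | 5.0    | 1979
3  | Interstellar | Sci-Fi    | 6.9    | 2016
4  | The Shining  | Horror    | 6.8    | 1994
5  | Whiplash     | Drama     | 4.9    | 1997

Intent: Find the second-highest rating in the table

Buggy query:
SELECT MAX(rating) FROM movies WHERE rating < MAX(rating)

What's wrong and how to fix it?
Bug: MAX(rating) on the right of the comparison is an aggregate-in-WHERE error

Fix: Compute the overall MAX in a subquery, then take MAX of rows below it

Corrected query:
SELECT MAX(rating) FROM movies WHERE rating < (SELECT MAX(rating) FROM movies)

Result:
MAX(rating)
-----------
6.9        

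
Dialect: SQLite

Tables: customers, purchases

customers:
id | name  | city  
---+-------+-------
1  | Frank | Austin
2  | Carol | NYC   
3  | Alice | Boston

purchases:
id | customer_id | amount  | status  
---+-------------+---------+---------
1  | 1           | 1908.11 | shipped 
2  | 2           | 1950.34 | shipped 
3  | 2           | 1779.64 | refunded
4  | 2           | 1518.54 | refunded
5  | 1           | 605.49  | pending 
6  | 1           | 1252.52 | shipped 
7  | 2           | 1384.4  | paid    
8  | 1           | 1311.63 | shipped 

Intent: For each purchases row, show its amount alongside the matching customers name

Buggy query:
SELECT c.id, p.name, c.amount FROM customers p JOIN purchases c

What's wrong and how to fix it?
Bug: Missing join condition: each purchases row is matched to all customers rows instead of just its own

Fix: Specify the join condition linking the foreign key to the parent id

Corrected query:
SELECT c.id, p.name, c.amount FROM customers p JOIN purchases c ON c.customer_id = p.id

Result:
id | name  | amount 
---+-------+--------
1  | Frank | 1908.11
2  | Carol | 1950.34
3  | Carol | 1779.64
4  | Carol | 1518.54
5  | Frank | 605.49 
6  | Frank | 1252.52
7  | Carol | 1384.4 
8  | Frank | 1311.63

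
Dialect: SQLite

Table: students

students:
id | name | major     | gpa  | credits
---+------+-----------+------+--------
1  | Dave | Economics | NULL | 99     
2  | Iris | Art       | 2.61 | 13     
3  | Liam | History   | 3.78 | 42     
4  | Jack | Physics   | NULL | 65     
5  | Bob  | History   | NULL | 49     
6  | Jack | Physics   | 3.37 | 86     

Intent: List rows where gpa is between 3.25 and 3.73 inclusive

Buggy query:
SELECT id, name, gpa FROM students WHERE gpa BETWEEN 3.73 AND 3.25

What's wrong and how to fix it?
Bug: The bounds are reversed; BETWEEN a AND b requires a <= b to match anything

Fix: Swap the bounds so the smaller value comes first

Corrected query:
SELECT id, name, gpa FROM students WHERE gpa BETWEEN 3.25 AND 3.73

Result:
id | name | gpa 
---+------+-----
6  | Jack | 3.37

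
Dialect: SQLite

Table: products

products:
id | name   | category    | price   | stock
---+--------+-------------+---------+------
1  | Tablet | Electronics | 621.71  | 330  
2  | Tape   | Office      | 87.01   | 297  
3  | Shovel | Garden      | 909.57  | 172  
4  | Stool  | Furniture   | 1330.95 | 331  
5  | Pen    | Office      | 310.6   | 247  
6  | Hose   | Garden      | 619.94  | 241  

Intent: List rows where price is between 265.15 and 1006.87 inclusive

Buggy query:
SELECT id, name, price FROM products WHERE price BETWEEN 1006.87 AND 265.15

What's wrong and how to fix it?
Bug: BETWEEN expects the lower bound first; with 1006.87 AND 265.15 the range is empty

Fix: Swap the bounds so the smaller value comes first

Corrected query:
SELECT id, name, price FROM products WHERE price BETWEEN 265.15 AND 1006.87

Result:
id | name   | price 
---+--------+-------
1  | Tablet | 621.71
3  | Shovel | 909.57
5  | Pen    | 310.6 
6  | Hose   | 619.94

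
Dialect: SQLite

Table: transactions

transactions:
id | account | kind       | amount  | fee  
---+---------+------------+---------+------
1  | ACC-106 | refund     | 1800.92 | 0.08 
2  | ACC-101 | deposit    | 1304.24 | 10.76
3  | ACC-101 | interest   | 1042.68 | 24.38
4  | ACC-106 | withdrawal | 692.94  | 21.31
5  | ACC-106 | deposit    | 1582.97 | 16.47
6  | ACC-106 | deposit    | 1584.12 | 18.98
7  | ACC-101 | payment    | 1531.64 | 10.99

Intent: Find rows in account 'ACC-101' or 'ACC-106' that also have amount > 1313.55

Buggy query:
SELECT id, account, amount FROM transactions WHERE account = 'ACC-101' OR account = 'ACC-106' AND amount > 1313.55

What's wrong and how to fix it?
Bug: AND binds tighter than OR, so this parses as account = 'ACC-101' OR (account = 'ACC-106' AND amount > 1313.55)

Fix: Group the OR with parentheses (or use IN), then AND the threshold

Corrected query:
SELECT id, account, amount FROM transactions WHERE (account = 'ACC-101' OR account = 'ACC-106') AND amount > 1313.55

Result:
id | account | amount 
---+---------+--------
1  | ACC-106 | 1800.92
5  | ACC-106 | 1582.97
6  | ACC-106 | 1584.12
7  | ACC-101 | 1531.64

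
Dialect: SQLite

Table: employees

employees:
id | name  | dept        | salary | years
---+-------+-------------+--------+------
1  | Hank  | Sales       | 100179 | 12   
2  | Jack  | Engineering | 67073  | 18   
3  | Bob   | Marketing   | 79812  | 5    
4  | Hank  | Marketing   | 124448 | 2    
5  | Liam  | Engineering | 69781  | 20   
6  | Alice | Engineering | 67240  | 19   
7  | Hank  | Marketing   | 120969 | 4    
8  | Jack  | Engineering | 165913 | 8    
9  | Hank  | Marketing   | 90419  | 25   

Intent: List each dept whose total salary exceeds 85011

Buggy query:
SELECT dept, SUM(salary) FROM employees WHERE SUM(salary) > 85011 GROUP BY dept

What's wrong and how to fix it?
Bug: SUM(salary) is an aggregate, but WHERE filters rows before aggregation

Fix: Move the aggregate condition to a HAVING clause

Corrected query:
SELECT dept, SUM(salary) FROM employees GROUP BY dept HAVING SUM(salary) > 85011

Result:
dept        | SUM(salary)
------------+------------
Engineering | 370007     
Marketing   | 415648     
Sales       | 100179     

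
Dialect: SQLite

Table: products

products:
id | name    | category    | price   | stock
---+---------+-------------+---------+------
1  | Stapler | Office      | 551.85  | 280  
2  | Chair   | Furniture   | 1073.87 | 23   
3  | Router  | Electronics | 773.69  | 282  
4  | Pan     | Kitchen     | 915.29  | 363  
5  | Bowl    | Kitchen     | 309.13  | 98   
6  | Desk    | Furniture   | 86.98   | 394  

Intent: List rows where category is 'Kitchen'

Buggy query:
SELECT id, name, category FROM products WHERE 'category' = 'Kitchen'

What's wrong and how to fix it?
Bug: Single quotes denote string literals in SQL; the column name is being compared as a constant string

Fix: Reference the column as category without single quotes

Corrected query:
SELECT id, name, category FROM products WHERE category = 'Kitchen'

Result:
id | name | category
---+------+---------
4  | Pan  | Kitchen 
5  | Bowl | Kitchen 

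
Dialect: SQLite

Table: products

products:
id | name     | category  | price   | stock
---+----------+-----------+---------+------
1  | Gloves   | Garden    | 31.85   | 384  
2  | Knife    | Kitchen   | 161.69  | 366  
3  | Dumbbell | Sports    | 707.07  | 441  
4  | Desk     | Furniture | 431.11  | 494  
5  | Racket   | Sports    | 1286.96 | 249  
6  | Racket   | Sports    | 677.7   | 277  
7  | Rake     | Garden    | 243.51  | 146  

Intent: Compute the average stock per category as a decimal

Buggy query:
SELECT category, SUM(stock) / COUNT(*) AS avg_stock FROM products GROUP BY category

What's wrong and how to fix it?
Bug: Both operands are integers, so '/' performs integer division and truncates

Fix: Cast one side to REAL so the division keeps the fractional part

Corrected query:
SELECT category, SUM(stock) * 1.0 / COUNT(*) AS avg_stock FROM products GROUP BY category

Result:
category  | avg_stock 
----------+-----------
Furniture | 494       
Garden    | 265       
Kitchen   | 366       
Sports    | 322.333333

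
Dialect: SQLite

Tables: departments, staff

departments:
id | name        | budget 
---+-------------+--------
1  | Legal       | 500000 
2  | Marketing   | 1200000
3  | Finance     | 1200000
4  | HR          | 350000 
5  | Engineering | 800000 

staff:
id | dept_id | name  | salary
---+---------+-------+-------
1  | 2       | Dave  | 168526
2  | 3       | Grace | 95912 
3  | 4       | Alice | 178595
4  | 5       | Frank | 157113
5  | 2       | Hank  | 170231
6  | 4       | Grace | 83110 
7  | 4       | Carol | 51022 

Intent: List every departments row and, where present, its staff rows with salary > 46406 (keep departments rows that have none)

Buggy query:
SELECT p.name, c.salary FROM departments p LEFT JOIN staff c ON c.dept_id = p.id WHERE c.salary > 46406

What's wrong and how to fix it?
Bug: A WHERE condition on the right-hand table after LEFT JOIN drops unmatched parents

Fix: Move the right-table condition into the ON clause so unmatched parents are kept

Corrected query:
SELECT p.name, c.salary FROM departments p LEFT JOIN staff c ON c.dept_id = p.id AND c.salary > 46406

Result:
name        | salary
------------+-------
Legal       | NULL  
Marketing   | 168526
Marketing   | 170231
Finance     | 95912 
HR          | 51022 
HR          | 83110 
HR          | 178595
Engineering | 157113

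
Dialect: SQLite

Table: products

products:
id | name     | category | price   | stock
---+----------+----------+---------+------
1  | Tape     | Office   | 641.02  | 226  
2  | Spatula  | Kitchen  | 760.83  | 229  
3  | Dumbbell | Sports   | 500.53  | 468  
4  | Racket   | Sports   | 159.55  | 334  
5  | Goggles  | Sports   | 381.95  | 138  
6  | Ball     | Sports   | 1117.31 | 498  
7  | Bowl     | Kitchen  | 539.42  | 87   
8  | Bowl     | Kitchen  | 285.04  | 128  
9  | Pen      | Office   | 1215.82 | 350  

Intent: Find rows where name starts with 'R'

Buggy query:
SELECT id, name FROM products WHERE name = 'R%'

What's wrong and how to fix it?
Bug: '=' compares the literal string including the % character; pattern matching needs LIKE

Fix: Replace '=' with LIKE so 'R%' is treated as a pattern

Corrected query:
SELECT id, name FROM products WHERE name LIKE 'R%'

Result:
id | name  
---+-------
4  | Racket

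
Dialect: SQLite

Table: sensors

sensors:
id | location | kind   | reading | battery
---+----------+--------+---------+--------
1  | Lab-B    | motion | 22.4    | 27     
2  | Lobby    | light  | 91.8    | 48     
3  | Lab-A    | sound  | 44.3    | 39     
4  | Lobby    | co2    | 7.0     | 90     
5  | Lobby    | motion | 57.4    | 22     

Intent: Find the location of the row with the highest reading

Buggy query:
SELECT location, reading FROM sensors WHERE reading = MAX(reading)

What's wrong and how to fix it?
Bug: MAX(reading) is an aggregate and cannot be used directly in WHERE

Fix: Wrap MAX in a scalar subquery so WHERE compares against a single value

Corrected query:
SELECT location, reading FROM sensors WHERE reading = (SELECT MAX(reading) FROM sensors)

Result:
location | reading
---------+--------
Lobby    | 91.8   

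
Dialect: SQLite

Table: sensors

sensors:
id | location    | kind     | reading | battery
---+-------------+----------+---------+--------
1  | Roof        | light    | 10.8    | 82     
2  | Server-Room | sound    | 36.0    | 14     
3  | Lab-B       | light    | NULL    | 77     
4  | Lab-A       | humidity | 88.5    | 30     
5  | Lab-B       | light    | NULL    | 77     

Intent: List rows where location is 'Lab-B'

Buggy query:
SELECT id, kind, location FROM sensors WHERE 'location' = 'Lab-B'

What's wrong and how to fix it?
Bug: Single quotes denote string literals in SQL; the column name is being compared as a constant string

Fix: Remove the quotes around the column name (or use double quotes for an identifier)

Corrected query:
SELECT id, kind, location FROM sensors WHERE location = 'Lab-B'

Result:
id | kind  | location
---+-------+---------
3  | light | Lab-B   
5  | light | Lab-B   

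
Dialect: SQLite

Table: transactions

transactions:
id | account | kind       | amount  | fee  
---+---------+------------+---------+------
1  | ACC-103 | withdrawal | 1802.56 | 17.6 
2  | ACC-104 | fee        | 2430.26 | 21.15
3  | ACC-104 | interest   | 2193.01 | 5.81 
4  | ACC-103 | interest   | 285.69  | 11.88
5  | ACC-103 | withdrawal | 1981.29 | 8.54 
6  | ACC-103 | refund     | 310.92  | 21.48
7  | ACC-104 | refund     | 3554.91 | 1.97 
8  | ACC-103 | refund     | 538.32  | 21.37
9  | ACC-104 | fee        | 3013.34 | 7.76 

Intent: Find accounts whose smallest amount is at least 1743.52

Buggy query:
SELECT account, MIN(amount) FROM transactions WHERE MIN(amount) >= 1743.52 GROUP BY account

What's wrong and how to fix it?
Bug: Aggregates like MIN are computed per group after WHERE runs

Fix: Use HAVING for the per-group MIN condition

Corrected query:
SELECT account, MIN(amount) FROM transactions GROUP BY account HAVING MIN(amount) >= 1743.52

Result:
account | MIN(amount)
--------+------------
ACC-104 | 2193.01    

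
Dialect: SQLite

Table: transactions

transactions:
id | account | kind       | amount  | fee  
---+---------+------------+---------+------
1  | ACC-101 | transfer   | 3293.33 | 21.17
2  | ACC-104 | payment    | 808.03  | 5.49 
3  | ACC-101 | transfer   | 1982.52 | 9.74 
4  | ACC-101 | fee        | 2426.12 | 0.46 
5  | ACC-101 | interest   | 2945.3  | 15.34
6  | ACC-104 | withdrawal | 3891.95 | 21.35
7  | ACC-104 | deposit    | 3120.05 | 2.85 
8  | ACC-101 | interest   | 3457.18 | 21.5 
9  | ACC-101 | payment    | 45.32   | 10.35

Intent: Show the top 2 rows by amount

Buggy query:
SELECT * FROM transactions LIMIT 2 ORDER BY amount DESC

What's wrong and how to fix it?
Bug: ORDER BY cannot follow LIMIT; LIMIT is the final clause

Fix: Sort with ORDER BY, then apply LIMIT

Corrected query:
SELECT * FROM transactions ORDER BY amount DESC LIMIT 2

Result:
id | account | kind       | amount  | fee  
---+---------+------------+---------+------
6  | ACC-104 | withdrawal | 3891.95 | 21.35
8  | ACC-101 | interest   | 3457.18 | 21.5 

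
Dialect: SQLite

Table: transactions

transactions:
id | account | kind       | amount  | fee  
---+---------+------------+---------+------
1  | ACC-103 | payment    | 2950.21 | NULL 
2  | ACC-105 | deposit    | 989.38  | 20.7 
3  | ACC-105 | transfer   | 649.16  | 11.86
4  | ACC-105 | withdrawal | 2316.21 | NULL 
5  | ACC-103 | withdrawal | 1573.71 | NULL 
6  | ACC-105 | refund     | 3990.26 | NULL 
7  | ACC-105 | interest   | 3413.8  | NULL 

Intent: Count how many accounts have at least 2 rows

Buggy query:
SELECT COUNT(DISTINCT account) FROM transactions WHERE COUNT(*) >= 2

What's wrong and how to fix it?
Bug: COUNT(*) cannot appear in WHERE; the per-group count doesn't exist yet

Fix: Use a subquery that GROUPs and filters with HAVING, then count its rows

Corrected query:
SELECT COUNT(*) FROM (SELECT account FROM transactions GROUP BY account HAVING COUNT(*) >= 2)

Result:
COUNT(*)
--------
2       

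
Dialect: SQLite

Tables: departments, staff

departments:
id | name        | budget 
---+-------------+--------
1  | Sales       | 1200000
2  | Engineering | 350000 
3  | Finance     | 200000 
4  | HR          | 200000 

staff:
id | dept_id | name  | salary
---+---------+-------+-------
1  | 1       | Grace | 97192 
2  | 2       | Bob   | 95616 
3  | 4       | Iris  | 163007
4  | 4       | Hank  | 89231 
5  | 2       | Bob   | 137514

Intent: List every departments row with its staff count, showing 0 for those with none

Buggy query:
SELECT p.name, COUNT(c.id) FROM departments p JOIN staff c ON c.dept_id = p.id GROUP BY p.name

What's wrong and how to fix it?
Bug: INNER JOIN drops departments rows that have no matching staff rows

Fix: Use LEFT JOIN so parents without children still appear (COUNT(c.id) gives 0)

Corrected query:
SELECT p.name, COUNT(c.id) FROM departments p LEFT JOIN staff c ON c.dept_id = p.id GROUP BY p.name

Result:
name        | COUNT(c.id)
------------+------------
Engineering | 2          
Finance     | 0          
HR          | 2          
Sales       | 1          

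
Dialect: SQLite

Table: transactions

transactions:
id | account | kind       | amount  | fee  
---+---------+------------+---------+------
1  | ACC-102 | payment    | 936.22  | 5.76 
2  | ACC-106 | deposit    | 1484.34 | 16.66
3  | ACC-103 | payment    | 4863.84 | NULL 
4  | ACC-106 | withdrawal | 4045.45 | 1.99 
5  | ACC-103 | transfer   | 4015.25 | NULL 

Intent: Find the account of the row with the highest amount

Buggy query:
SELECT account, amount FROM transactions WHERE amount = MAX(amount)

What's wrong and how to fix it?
Bug: WHERE is evaluated per row; an aggregate over the whole table isn't defined there

Fix: Wrap MAX in a scalar subquery so WHERE compares against a single value

Corrected query:
SELECT account, amount FROM transactions WHERE amount = (SELECT MAX(amount) FROM transactions)

Result:
account | amount 
--------+--------
ACC-103 | 4863.84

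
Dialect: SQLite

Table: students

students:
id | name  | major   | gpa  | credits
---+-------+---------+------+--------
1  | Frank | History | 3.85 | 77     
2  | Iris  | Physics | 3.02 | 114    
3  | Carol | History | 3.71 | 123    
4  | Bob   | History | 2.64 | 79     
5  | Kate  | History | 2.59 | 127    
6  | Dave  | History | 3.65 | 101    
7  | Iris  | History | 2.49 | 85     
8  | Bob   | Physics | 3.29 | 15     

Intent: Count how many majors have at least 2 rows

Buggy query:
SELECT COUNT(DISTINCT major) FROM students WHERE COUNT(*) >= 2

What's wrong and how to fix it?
Bug: COUNT(*) cannot appear in WHERE; the per-group count doesn't exist yet

Fix: Group first with HAVING COUNT(*) >= 2, then COUNT the resulting groups

Corrected query:
SELECT COUNT(*) FROM (SELECT major FROM students GROUP BY major HAVING COUNT(*) >= 2)

Result:
COUNT(*)
--------
2       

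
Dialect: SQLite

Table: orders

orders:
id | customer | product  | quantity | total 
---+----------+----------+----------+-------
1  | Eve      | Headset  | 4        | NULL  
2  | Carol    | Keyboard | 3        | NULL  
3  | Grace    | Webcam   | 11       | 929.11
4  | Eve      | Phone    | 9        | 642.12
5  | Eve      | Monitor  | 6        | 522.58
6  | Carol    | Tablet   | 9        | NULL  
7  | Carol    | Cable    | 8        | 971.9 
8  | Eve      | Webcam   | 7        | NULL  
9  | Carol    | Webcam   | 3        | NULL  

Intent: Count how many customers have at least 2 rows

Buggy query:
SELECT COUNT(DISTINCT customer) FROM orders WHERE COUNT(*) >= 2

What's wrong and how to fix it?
Bug: COUNT(*) cannot appear in WHERE; the per-group count doesn't exist yet

Fix: Group first with HAVING COUNT(*) >= 2, then COUNT the resulting groups

Corrected query:
SELECT COUNT(*) FROM (SELECT customer FROM orders GROUP BY customer HAVING COUNT(*) >= 2)

Result:
COUNT(*)
--------
2       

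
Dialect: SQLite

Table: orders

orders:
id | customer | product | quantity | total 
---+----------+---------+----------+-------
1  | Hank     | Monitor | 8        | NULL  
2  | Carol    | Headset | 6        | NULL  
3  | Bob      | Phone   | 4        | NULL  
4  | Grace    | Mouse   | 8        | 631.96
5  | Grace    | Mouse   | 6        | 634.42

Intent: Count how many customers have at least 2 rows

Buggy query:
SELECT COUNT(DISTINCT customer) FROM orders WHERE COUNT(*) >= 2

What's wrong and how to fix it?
Bug: WHERE filters individual rows, not groups, so a group-level COUNT is invalid there

Fix: Use a subquery that GROUPs and filters with HAVING, then count its rows

Corrected query:
SELECT COUNT(*) FROM (SELECT customer FROM orders GROUP BY customer HAVING COUNT(*) >= 2)

Result:
COUNT(*)
--------
1       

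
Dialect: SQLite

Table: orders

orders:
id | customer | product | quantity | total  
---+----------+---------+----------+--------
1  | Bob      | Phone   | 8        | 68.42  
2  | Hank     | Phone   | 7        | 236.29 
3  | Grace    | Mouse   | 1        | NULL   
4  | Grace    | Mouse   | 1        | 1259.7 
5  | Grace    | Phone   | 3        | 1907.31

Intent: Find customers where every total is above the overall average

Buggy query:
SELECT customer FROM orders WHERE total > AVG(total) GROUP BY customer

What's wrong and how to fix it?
Bug: WHERE evaluates per row before aggregation, so AVG() is unavailable

Fix: Use a subquery for AVG and a HAVING MIN(...) filter so the condition holds for every row in the group

Corrected query:
SELECT customer FROM orders GROUP BY customer HAVING MIN(total) > (SELECT AVG(total) FROM orders)

Result:
customer
--------
Grace   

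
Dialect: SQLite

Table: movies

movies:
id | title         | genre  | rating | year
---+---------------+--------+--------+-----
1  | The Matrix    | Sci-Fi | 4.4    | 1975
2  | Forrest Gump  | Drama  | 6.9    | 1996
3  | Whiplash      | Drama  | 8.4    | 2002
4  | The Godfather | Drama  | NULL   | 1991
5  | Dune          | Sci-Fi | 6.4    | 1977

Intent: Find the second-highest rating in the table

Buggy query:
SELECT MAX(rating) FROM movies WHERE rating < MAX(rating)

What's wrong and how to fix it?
Bug: MAX(rating) on the right of the comparison is an aggregate-in-WHERE error

Fix: Put the inner MAX in a scalar subquery

Corrected query:
SELECT MAX(rating) FROM movies WHERE rating < (SELECT MAX(rating) FROM movies)

Result:
MAX(rating)
-----------
6.9        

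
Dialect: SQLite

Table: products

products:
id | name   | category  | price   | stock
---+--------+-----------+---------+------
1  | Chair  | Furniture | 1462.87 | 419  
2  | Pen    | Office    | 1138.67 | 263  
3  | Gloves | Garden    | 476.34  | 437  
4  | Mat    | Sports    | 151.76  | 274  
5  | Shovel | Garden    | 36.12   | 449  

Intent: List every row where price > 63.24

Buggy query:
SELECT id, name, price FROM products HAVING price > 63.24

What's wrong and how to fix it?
Bug: This is a non-aggregate query (no GROUP BY, no aggregates), so in SQLite the HAVING clause is invalid here; a row-level condition belongs in WHERE

Fix: Replace HAVING with WHERE since the condition applies to individual rows

Corrected query:
SELECT id, name, price FROM products WHERE price > 63.24

Result:
id | name   | price  
---+--------+--------
1  | Chair  | 1462.87
2  | Pen    | 1138.67
3  | Gloves | 476.34 
4  | Mat    | 151.76 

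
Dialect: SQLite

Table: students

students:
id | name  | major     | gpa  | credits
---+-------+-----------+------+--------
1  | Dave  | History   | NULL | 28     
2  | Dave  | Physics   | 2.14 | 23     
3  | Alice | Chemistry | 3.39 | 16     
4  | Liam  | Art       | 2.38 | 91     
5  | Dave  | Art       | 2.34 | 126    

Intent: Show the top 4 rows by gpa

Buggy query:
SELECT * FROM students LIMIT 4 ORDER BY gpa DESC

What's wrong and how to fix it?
Bug: LIMIT must come after ORDER BY

Fix: Sort with ORDER BY, then apply LIMIT

Corrected query:
SELECT * FROM students ORDER BY gpa DESC LIMIT 4

Result:
id | name  | major     | gpa  | credits
---+-------+-----------+------+--------
3  | Alice | Chemistry | 3.39 | 16     
4  | Liam  | Art       | 2.38 | 91     
5  | Dave  | Art       | 2.34 | 126    
2  | Dave  | Physics   | 2.14 | 23     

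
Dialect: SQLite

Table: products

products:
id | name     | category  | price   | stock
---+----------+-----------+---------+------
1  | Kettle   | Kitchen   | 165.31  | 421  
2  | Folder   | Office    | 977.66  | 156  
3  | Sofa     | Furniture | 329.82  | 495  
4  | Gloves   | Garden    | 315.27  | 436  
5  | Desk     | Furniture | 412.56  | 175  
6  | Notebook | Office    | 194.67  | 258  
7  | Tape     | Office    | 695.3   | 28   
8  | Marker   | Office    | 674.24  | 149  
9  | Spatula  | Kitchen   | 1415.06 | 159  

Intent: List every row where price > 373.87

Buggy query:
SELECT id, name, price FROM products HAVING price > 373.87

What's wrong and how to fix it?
Bug: HAVING filters the output of aggregation, but this query has no GROUP BY and no aggregate functions, so SQLite rejects it (HAVING clause on a non-aggregate query); the condition here is per row

Fix: Replace HAVING with WHERE since the condition applies to individual rows

Corrected query:
SELECT id, name, price FROM products WHERE price > 373.87

Result:
id | name    | price  
---+---------+--------
2  | Folder  | 977.66 
5  | Desk    | 412.56 
7  | Tape    | 695.3  
8  | Marker  | 674.24 
9  | Spatula | 1415.06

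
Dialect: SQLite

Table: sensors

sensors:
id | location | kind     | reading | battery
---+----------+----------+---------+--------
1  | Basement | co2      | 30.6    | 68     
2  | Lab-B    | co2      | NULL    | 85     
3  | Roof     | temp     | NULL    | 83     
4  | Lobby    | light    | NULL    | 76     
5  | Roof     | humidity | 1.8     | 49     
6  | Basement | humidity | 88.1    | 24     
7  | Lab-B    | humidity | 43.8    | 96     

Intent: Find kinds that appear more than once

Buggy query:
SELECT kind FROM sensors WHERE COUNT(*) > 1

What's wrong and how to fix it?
Bug: WHERE can't reference COUNT(*); aggregates are computed after WHERE

Fix: GROUP BY kind, then filter groups with HAVING COUNT(*) > 1

Corrected query:
SELECT kind FROM sensors GROUP BY kind HAVING COUNT(*) > 1

Result:
kind    
--------
co2     
humidity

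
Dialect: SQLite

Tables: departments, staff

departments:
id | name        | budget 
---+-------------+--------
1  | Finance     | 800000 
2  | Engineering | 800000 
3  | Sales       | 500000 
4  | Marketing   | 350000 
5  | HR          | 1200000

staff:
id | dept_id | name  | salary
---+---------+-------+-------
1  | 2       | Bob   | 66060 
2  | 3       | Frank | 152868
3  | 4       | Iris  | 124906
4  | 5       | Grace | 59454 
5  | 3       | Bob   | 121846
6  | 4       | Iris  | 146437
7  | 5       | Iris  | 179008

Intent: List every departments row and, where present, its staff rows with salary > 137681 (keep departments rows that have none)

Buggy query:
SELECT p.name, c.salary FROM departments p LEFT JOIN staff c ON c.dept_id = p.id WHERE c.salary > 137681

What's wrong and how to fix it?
Bug: A WHERE condition on the right-hand table after LEFT JOIN drops unmatched parents

Fix: Put 'c.salary > 137681' in the JOIN's ON clause instead of WHERE

Corrected query:
SELECT p.name, c.salary FROM departments p LEFT JOIN staff c ON c.dept_id = p.id AND c.salary > 137681

Result:
name        | salary
------------+-------
Finance     | NULL  
Engineering | NULL  
Sales       | 152868
Marketing   | 146437
HR          | 179008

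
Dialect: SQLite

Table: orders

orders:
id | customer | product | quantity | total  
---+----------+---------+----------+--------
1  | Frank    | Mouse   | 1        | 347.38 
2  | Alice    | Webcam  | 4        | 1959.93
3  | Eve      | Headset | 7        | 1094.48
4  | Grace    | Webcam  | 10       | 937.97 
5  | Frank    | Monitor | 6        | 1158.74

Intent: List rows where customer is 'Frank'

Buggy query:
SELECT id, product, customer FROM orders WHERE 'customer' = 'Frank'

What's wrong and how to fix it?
Bug: 'customer' in single quotes is a string literal, not the column; the comparison is literal-vs-literal and never true

Fix: Reference the column as customer without single quotes

Corrected query:
SELECT id, product, customer FROM orders WHERE customer = 'Frank'

Result:
id | product | customer
---+---------+---------
1  | Mouse   | Frank   
5  | Monitor | Frank   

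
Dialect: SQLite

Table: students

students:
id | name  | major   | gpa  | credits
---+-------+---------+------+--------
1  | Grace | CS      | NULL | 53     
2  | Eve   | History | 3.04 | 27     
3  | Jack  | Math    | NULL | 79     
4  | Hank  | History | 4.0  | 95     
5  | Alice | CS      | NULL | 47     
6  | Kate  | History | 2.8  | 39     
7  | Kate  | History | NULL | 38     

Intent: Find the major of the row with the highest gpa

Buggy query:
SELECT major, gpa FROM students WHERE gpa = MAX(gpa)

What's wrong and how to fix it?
Bug: WHERE is evaluated per row; an aggregate over the whole table isn't defined there

Fix: Wrap MAX in a scalar subquery so WHERE compares against a single value

Corrected query:
SELECT major, gpa FROM students WHERE gpa = (SELECT MAX(gpa) FROM students)

Result:
major   | gpa
--------+----
History | 4  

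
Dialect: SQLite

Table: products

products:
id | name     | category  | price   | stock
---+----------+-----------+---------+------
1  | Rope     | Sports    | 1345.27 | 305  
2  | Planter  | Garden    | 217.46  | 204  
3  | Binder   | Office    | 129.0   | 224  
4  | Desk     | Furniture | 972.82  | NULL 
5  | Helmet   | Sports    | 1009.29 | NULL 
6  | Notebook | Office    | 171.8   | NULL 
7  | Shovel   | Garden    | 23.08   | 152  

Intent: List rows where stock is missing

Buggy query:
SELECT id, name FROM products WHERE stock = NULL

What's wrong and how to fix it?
Bug: Comparing to NULL with '=' never matches; NULL = NULL is unknown, not true

Fix: Replace '= NULL' with 'IS NULL'

Corrected query:
SELECT id, name FROM products WHERE stock IS NULL

Result:
id | name    
---+---------
4  | Desk    
5  | Helmet  
6  | Notebook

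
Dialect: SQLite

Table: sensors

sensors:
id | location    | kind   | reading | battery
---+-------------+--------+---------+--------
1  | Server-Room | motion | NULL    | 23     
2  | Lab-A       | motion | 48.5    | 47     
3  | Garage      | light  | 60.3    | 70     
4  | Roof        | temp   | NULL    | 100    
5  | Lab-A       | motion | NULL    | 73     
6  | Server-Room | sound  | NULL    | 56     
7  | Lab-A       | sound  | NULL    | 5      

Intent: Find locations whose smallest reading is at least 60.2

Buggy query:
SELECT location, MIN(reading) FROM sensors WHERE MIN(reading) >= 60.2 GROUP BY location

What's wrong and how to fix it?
Bug: MIN() in WHERE is a misuse of aggregate

Fix: Replace WHERE with HAVING after the GROUP BY

Corrected query:
SELECT location, MIN(reading) FROM sensors GROUP BY location HAVING MIN(reading) >= 60.2

Result:
location | MIN(reading)
---------+-------------
Garage   | 60.3        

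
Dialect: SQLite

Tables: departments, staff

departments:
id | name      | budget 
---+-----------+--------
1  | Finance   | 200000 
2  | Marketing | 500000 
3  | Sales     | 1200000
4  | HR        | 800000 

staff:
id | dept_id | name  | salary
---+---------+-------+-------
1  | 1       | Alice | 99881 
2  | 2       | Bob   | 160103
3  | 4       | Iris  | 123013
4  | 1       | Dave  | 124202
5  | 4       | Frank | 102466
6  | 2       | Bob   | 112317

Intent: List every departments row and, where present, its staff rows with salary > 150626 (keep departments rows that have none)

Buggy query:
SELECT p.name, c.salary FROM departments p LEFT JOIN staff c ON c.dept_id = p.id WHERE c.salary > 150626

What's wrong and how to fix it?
Bug: Filtering c.salary in WHERE discards the NULL rows produced by LEFT JOIN, turning it into an inner join

Fix: Put 'c.salary > 150626' in the JOIN's ON clause instead of WHERE

Corrected query:
SELECT p.name, c.salary FROM departments p LEFT JOIN staff c ON c.dept_id = p.id AND c.salary > 150626

Result:
name      | salary
----------+-------
Finance   | NULL  
Marketing | 160103
Sales     | NULL  
HR        | NULL  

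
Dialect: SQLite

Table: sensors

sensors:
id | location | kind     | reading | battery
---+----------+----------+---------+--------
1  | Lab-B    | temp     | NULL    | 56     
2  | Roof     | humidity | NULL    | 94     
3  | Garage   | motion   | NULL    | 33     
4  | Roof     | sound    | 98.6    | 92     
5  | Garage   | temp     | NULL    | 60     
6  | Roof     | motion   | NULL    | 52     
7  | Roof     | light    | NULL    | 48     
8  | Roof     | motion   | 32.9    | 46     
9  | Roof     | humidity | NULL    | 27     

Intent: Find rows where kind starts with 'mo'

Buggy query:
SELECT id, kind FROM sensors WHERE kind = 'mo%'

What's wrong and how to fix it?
Bug: '=' compares the literal string including the % character; pattern matching needs LIKE

Fix: Use LIKE for wildcard pattern matching

Corrected query:
SELECT id, kind FROM sensors WHERE kind LIKE 'mo%'

Result:
id | kind  
---+-------
3  | motion
6  | motion
8  | motion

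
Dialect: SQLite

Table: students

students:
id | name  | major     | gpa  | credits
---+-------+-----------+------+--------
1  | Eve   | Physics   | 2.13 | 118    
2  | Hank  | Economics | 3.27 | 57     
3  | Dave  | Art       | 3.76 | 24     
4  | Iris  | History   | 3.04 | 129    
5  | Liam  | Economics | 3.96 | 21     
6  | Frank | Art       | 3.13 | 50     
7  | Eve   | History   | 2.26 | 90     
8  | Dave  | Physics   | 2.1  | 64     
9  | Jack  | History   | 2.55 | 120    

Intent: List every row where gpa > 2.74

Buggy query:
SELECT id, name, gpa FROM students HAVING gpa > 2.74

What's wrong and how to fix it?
Bug: This is a non-aggregate query (no GROUP BY, no aggregates), so in SQLite the HAVING clause is invalid here; a row-level condition belongs in WHERE

Fix: Use WHERE for row-level filtering

Corrected query:
SELECT id, name, gpa FROM students WHERE gpa > 2.74

Result:
id | name  | gpa 
---+-------+-----
2  | Hank  | 3.27
3  | Dave  | 3.76
4  | Iris  | 3.04
5  | Liam  | 3.96
6  | Frank | 3.13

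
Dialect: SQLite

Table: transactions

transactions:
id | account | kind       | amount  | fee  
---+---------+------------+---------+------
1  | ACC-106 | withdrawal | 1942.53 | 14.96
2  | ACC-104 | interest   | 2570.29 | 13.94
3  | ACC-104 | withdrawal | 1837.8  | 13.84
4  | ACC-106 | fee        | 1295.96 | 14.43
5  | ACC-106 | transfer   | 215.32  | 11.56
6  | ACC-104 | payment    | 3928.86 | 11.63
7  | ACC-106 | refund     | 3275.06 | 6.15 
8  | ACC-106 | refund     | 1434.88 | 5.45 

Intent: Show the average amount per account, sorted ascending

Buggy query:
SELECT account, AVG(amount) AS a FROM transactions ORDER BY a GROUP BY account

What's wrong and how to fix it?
Bug: GROUP BY must precede ORDER BY

Fix: Move ORDER BY to the end, after GROUP BY

Corrected query:
SELECT account, AVG(amount) AS a FROM transactions GROUP BY account ORDER BY a

Result:
account | a          
--------+------------
ACC-106 | 1632.75    
ACC-104 | 2778.983333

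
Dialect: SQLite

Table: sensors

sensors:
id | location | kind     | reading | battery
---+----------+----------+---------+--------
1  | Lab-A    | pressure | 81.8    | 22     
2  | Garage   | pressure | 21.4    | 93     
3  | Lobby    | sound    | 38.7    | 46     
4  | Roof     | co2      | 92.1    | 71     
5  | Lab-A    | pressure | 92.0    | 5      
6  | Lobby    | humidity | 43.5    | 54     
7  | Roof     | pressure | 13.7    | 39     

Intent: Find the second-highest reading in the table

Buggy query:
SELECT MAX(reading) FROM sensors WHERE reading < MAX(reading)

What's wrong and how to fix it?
Bug: MAX(reading) on the right of the comparison is an aggregate-in-WHERE error

Fix: Compute the overall MAX in a subquery, then take MAX of rows below it

Corrected query:
SELECT MAX(reading) FROM sensors WHERE reading < (SELECT MAX(reading) FROM sensors)

Result:
MAX(reading)
------------
92          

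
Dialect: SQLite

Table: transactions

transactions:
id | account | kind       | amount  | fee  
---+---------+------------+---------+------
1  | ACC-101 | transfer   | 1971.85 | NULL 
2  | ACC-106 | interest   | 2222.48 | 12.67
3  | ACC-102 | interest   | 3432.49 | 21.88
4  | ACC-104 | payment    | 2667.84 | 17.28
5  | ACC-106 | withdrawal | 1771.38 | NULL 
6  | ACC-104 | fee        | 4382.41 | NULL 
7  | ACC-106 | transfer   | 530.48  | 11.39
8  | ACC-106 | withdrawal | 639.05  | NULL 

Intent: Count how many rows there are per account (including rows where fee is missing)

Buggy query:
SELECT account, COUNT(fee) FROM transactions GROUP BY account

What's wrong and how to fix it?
Bug: COUNT(fee) skips NULLs, so groups with missing fee are undercounted

Fix: Replace COUNT(fee) with COUNT(*)

Corrected query:
SELECT account, COUNT(*) FROM transactions GROUP BY account

Result:
account | COUNT(*)
--------+---------
ACC-101 | 1       
ACC-102 | 1       
ACC-104 | 2       
ACC-106 | 4       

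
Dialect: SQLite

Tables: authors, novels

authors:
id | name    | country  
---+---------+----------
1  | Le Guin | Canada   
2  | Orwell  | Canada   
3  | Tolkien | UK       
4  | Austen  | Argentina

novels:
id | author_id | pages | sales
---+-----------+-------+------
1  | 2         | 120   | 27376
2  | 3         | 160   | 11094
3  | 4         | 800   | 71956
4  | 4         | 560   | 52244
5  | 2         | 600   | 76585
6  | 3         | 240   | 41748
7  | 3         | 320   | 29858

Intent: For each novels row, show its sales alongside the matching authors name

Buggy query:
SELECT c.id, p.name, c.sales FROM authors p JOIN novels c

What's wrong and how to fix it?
Bug: Missing join condition: each novels row is matched to all authors rows instead of just its own

Fix: Add ON c.author_id = p.id to the JOIN

Corrected query:
SELECT c.id, p.name, c.sales FROM authors p JOIN novels c ON c.author_id = p.id

Result:
id | name    | sales
---+---------+------
1  | Orwell  | 27376
2  | Tolkien | 11094
3  | Austen  | 71956
4  | Austen  | 52244
5  | Orwell  | 76585
6  | Tolkien | 41748
7  | Tolkien | 29858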